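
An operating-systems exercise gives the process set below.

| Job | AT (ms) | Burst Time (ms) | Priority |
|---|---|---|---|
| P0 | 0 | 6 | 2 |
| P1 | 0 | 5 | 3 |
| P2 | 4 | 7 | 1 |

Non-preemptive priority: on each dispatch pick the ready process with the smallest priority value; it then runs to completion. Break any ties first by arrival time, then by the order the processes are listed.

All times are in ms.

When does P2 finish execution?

13

Schedule: | P0 0-6 | P2 6-13 | P1 13-18 |
Completion: P0=6  P1=18  P2=13
Turnaround (C−A): P0=6  P1=18  P2=9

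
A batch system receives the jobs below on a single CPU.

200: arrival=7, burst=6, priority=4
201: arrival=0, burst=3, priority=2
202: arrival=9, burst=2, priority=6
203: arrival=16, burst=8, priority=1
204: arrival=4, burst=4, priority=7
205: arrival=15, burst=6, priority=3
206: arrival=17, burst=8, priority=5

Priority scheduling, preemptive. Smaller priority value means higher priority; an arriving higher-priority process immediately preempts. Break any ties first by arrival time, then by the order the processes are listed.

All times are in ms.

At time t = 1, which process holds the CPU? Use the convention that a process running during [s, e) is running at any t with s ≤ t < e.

Timeline: | 201 0-3 | idle 3-4 | 204 4-7 | 200 7-13 | 202 13-15 | 205 15-16 | 203 16-24 | 205 24-29 | 206 29-37 | 204 37-38 |
Completion: 200=13  201=3  202=15  203=24  204=38  205=29  206=37

201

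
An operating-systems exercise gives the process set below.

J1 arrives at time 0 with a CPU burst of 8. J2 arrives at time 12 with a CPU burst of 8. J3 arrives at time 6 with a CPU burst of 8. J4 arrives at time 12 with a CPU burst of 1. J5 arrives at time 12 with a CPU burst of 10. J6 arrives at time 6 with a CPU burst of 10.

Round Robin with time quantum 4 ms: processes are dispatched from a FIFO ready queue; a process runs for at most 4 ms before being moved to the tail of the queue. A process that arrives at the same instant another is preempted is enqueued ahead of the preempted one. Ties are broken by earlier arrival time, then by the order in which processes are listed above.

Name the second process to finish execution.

Gantt: | J1 0-8 | J3 8-12 | J6 12-16 | J2 16-20 | J4 20-21 | J5 21-25 | J3 25-29 | J6 29-33 | J2 33-37 | J5 37-41 | J6 41-43 | J5 43-45 |
Completion: J1=8  J2=37  J3=29  J4=21  J5=45  J6=43
Turnaround (C−A): J1=8  J2=25  J3=23  J4=9  J5=33  J6=37
Finish order: J1 → J4 → J3 → J2 → J6 → J5

J4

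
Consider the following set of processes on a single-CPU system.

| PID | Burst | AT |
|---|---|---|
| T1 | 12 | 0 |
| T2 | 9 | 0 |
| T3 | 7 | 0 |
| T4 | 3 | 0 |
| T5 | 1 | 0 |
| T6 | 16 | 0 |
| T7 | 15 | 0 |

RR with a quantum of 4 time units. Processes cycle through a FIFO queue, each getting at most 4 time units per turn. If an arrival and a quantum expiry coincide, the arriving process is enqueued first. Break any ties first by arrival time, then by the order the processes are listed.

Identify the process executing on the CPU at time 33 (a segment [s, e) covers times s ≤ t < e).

T3

Gantt: | T1 0-4 | T2 4-8 | T3 8-12 | T4 12-15 | T5 15-16 | T6 16-20 | T7 20-24 | T1 24-28 | T2 28-32 | T3 32-35 | T6 35-39 | T7 39-43 | T1 43-47 | T2 47-48 | T6 48-52 | T7 52-56 | T6 56-60 | T7 60-63 |
Completion: T1=47  T2=48  T3=35  T4=15  T5=16  T6=60  T7=63
Turnaround (C−A): T1=47  T2=48  T3=35  T4=15  T5=16  T6=60  T7=63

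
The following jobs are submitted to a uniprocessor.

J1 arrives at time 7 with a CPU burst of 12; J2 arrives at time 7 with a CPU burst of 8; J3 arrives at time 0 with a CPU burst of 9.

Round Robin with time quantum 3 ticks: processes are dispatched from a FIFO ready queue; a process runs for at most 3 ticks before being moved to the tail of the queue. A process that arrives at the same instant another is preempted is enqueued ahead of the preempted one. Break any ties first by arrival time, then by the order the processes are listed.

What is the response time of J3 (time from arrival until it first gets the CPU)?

Schedule: | J3 0-9 | J1 9-12 | J2 12-15 | J1 15-18 | J2 18-21 | J1 21-24 | J2 24-26 | J1 26-29 |
Completion: J1=29  J2=26  J3=9
Response(J3) = first start − arrival = 0 − 0 = 0

0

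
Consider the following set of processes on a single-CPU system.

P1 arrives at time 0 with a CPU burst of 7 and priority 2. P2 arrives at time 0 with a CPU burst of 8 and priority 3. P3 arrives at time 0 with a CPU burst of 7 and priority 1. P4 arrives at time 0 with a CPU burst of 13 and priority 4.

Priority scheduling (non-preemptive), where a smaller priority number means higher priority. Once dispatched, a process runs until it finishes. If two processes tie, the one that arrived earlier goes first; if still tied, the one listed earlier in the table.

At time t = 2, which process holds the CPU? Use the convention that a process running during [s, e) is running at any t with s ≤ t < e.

Timeline: | P3 0-7 | P1 7-14 | P2 14-22 | P4 22-35 |
Completion: P1=14  P2=22  P3=7  P4=35

P3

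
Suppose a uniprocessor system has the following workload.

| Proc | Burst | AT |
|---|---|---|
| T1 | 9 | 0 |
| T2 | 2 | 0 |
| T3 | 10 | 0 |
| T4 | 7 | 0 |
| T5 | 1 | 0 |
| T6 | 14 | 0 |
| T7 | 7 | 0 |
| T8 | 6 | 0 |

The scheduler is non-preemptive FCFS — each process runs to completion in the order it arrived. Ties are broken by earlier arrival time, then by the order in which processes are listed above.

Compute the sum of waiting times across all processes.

191

Gantt: | T1 0-9 | T2 9-11 | T3 11-21 | T4 21-28 | T5 28-29 | T6 29-43 | T7 43-50 | T8 50-56 |
Completion: T1=9  T2=11  T3=21  T4=28  T5=29  T6=43  T7=50  T8=56
Turnaround (C−A): T1=9  T2=11  T3=21  T4=28  T5=29  T6=43  T7=50  T8=56
Waiting = turnaround − burst: T1=0, T2=9, T3=11, T4=21, T5=28, T6=29, T7=43, T8=50
Total waiting = 0 + 9 + 11 + 21 + 28 + 29 + 43 + 50 = 191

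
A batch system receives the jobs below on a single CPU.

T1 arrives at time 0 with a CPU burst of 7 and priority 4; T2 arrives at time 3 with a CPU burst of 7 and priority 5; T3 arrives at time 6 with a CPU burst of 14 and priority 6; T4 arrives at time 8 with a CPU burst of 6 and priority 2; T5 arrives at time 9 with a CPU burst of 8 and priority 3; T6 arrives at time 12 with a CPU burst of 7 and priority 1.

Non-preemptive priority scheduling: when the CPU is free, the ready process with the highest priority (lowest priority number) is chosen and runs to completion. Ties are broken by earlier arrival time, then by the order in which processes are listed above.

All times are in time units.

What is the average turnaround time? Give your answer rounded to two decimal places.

19.17

Schedule: | T1 0-7 | T2 7-14 | T6 14-21 | T4 21-27 | T5 27-35 | T3 35-49 |
Completion: T1=7  T2=14  T3=49  T4=27  T5=35  T6=21
Turnaround (C−A): T1=7  T2=11  T3=43  T4=19  T5=26  T6=9
Turnaround times: T1=7, T2=11, T3=43, T4=19, T5=26, T6=9
Average turnaround = (7+11+43+19+26+9) / 6 = 115/6 = 19.17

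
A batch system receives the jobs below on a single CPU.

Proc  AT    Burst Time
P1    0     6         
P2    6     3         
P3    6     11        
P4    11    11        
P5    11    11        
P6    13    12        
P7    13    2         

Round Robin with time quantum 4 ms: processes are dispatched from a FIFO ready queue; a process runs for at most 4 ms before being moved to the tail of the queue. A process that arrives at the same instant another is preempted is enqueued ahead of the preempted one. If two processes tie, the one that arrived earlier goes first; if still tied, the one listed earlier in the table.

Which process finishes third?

P7

Schedule: | P1 0-6 | P2 6-9 | P3 9-13 | P4 13-17 | P5 17-21 | P6 21-25 | P7 25-27 | P3 27-31 | P4 31-35 | P5 35-39 | P6 39-43 | P3 43-46 | P4 46-49 | P5 49-52 | P6 52-56 |
Completion: P1=6  P2=9  P3=46  P4=49  P5=52  P6=56  P7=27
Turnaround (C−A): P1=6  P2=3  P3=40  P4=38  P5=41  P6=43  P7=14
Finish order: P1 → P2 → P7 → P3 → P4 → P5 → P6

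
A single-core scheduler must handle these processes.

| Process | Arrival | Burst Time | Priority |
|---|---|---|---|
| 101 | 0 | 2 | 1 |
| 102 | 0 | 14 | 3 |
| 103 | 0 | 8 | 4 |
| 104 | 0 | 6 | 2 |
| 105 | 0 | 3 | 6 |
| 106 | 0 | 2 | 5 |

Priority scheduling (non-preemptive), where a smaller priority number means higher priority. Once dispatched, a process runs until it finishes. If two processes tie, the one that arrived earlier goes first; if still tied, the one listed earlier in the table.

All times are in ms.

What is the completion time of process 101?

Gantt: | 101 0-2 | 104 2-8 | 102 8-22 | 103 22-30 | 106 30-32 | 105 32-35 |
Completion: 101=2  102=22  103=30  104=8  105=35  106=32

2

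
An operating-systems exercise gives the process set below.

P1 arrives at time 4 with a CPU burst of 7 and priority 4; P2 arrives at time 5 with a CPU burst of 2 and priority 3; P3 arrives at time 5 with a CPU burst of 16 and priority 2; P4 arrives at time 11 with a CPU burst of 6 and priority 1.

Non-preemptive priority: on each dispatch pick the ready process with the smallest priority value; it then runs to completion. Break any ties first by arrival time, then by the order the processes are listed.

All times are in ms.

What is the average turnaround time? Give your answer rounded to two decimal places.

17.75

Gantt: | idle 0-4 | P1 4-11 | P4 11-17 | P3 17-33 | P2 33-35 |
Completion: P1=11  P2=35  P3=33  P4=17
Turnaround (C−A): P1=7  P2=30  P3=28  P4=6
Turnaround times: P1=7, P2=30, P3=28, P4=6
Average turnaround = (7+30+28+6) / 4 = 71/4 = 17.75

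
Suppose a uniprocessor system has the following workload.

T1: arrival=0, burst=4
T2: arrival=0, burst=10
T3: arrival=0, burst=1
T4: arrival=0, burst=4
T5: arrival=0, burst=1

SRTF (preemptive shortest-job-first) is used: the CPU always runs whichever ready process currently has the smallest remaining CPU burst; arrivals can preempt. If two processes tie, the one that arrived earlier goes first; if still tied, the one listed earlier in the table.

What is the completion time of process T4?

Timeline: | T3 0-1 | T5 1-2 | T1 2-6 | T4 6-10 | T2 10-20 |
Completion: T1=6  T2=20  T3=1  T4=10  T5=2
Turnaround (C−A): T1=6  T2=20  T3=1  T4=10  T5=2

10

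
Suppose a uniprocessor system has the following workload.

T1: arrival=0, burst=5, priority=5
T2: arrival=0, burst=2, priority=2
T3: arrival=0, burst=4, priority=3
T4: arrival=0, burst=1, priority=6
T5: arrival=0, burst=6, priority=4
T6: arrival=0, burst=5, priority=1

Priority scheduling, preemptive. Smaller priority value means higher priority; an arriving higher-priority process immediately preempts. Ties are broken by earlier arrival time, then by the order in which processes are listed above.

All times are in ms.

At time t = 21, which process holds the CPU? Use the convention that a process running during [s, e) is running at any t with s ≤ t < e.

Timeline: | T6 0-5 | T2 5-7 | T3 7-11 | T5 11-17 | T1 17-22 | T4 22-23 |
Completion: T1=22  T2=7  T3=11  T4=23  T5=17  T6=5
Turnaround (C−A): T1=22  T2=7  T3=11  T4=23  T5=17  T6=5

T1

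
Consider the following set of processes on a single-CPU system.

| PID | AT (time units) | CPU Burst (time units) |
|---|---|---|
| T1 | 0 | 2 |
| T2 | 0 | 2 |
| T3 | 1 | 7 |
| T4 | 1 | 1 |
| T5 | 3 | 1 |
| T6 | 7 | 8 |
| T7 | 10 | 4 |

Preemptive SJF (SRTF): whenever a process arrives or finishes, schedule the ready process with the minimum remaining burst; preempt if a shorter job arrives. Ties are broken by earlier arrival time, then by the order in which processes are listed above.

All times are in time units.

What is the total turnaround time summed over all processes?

48

Timeline: | T1 0-2 | T4 2-3 | T5 3-4 | T2 4-6 | T3 6-13 | T7 13-17 | T6 17-25 |
Completion: T1=2  T2=6  T3=13  T4=3  T5=4  T6=25  T7=17
Turnaround (C−A): T1=2  T2=6  T3=12  T4=2  T5=1  T6=18  T7=7
Turnaround = completion − arrival: T1=2, T2=6, T3=12, T4=2, T5=1, T6=18, T7=7
Total turnaround = 2 + 6 + 12 + 2 + 1 + 18 + 7 = 48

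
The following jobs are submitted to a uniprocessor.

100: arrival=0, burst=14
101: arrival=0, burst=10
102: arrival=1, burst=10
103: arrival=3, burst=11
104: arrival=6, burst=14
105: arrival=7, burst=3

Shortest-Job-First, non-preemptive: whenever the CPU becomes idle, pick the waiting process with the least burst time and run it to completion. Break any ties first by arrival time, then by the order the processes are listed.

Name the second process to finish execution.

105

Gantt: | 101 0-10 | 105 10-13 | 102 13-23 | 103 23-34 | 100 34-48 | 104 48-62 |
Completion: 100=48  101=10  102=23  103=34  104=62  105=13
Finish order: 101 → 105 → 102 → 103 → 100 → 104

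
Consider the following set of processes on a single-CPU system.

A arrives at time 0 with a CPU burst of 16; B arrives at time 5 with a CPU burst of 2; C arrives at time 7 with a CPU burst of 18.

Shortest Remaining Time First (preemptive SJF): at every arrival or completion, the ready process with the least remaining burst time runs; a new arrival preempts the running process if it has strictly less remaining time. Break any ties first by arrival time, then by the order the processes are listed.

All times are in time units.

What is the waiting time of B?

0

Timeline: | A 0-5 | B 5-7 | A 7-18 | C 18-36 |
Completion: A=18  B=7  C=36
Waiting(B) = turnaround − burst = 2 − 2 = 0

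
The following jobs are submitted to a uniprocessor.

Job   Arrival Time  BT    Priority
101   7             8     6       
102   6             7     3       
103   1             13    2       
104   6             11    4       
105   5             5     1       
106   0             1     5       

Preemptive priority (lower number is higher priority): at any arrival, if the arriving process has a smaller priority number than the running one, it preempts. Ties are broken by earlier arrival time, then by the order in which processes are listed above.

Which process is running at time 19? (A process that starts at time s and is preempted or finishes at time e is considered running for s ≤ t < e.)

102

Gantt: | 106 0-1 | 103 1-5 | 105 5-10 | 103 10-19 | 102 19-26 | 104 26-37 | 101 37-45 |
Completion: 101=45  102=26  103=19  104=37  105=10  106=1
Turnaround (C−A): 101=38  102=20  103=18  104=31  105=5  106=1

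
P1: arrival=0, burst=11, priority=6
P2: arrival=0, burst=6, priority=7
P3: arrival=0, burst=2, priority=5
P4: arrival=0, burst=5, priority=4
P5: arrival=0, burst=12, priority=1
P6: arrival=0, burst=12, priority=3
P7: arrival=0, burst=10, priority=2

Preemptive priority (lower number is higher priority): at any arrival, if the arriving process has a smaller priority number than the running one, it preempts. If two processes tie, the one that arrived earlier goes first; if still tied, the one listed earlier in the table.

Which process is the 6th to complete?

Gantt: | P5 0-12 | P7 12-22 | P6 22-34 | P4 34-39 | P3 39-41 | P1 41-52 | P2 52-58 |
Completion: P1=52  P2=58  P3=41  P4=39  P5=12  P6=34  P7=22
Finish order: P5 → P7 → P6 → P4 → P3 → P1 → P2

P1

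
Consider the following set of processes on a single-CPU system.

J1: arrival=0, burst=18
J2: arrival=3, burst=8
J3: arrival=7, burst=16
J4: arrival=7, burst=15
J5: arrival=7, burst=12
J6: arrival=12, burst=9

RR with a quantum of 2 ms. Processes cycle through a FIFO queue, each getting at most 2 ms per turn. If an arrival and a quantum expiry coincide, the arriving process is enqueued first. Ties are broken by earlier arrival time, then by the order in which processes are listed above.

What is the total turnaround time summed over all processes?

Timeline: | J1 0-4 | J2 4-6 | J1 6-8 | J2 8-10 | J3 10-12 | J4 12-14 | J5 14-16 | J1 16-18 | J2 18-20 | J6 20-22 | J3 22-24 | J4 24-26 | J5 26-28 | J1 28-30 | J2 30-32 | J6 32-34 | J3 34-36 | J4 36-38 | J5 38-40 | J1 40-42 | J6 42-44 | J3 44-46 | J4 46-48 | J5 48-50 | J1 50-52 | J6 52-54 | J3 54-56 | J4 56-58 | J5 58-60 | J1 60-62 | J6 62-63 | J3 63-65 | J4 65-67 | J5 67-69 | J1 69-71 | J3 71-73 | J4 73-75 | J3 75-77 | J4 77-78 |
Completion: J1=71  J2=32  J3=77  J4=78  J5=69  J6=63
Turnaround (C−A): J1=71  J2=29  J3=70  J4=71  J5=62  J6=51
Turnaround = completion − arrival: J1=71, J2=29, J3=70, J4=71, J5=62, J6=51
Total turnaround = 71 + 29 + 70 + 71 + 62 + 51 = 354

354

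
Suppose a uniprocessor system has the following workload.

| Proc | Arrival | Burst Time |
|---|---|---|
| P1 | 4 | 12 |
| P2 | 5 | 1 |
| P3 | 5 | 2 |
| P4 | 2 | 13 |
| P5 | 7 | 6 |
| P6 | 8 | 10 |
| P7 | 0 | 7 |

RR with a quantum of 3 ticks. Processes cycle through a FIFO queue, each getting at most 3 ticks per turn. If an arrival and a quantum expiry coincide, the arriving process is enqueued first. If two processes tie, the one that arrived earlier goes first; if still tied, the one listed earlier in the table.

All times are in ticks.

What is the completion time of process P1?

49

Gantt: | P7 0-3 | P4 3-6 | P7 6-9 | P1 9-12 | P2 12-13 | P3 13-15 | P4 15-18 | P5 18-21 | P6 21-24 | P7 24-25 | P1 25-28 | P4 28-31 | P5 31-34 | P6 34-37 | P1 37-40 | P4 40-43 | P6 43-46 | P1 46-49 | P4 49-50 | P6 50-51 |
Completion: P1=49  P2=13  P3=15  P4=50  P5=34  P6=51  P7=25
Turnaround (C−A): P1=45  P2=8  P3=10  P4=48  P5=27  P6=43  P7=25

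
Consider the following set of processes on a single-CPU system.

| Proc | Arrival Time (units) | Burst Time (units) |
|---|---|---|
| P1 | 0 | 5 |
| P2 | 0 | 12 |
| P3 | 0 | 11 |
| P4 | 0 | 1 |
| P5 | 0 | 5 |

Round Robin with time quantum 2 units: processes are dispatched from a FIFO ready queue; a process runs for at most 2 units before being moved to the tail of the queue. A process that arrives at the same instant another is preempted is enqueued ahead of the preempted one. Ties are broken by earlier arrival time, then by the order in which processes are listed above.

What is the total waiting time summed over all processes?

81

Timeline: | P1 0-2 | P2 2-4 | P3 4-6 | P4 6-7 | P5 7-9 | P1 9-11 | P2 11-13 | P3 13-15 | P5 15-17 | P1 17-18 | P2 18-20 | P3 20-22 | P5 22-23 | P2 23-25 | P3 25-27 | P2 27-29 | P3 29-31 | P2 31-33 | P3 33-34 |
Completion: P1=18  P2=33  P3=34  P4=7  P5=23
Turnaround (C−A): P1=18  P2=33  P3=34  P4=7  P5=23
Waiting = turnaround − burst: P1=13, P2=21, P3=23, P4=6, P5=18
Total waiting = 13 + 21 + 23 + 6 + 18 = 81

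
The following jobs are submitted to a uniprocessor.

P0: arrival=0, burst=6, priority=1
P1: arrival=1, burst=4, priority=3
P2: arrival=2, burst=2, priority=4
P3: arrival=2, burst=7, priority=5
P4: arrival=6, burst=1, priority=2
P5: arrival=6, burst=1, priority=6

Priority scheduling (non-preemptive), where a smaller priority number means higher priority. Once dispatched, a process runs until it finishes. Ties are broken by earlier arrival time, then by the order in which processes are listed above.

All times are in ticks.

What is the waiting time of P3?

Timeline: | P0 0-6 | P4 6-7 | P1 7-11 | P2 11-13 | P3 13-20 | P5 20-21 |
Completion: P0=6  P1=11  P2=13  P3=20  P4=7  P5=21
Waiting(P3) = turnaround − burst = 18 − 7 = 11

11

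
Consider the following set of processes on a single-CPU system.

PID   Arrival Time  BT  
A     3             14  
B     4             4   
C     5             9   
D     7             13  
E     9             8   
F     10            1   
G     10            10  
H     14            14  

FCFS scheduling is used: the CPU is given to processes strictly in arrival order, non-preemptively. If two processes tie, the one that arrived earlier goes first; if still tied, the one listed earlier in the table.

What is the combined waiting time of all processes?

Timeline: | idle 0-3 | A 3-17 | B 17-21 | C 21-30 | D 30-43 | E 43-51 | F 51-52 | G 52-62 | H 62-76 |
Completion: A=17  B=21  C=30  D=43  E=51  F=52  G=62  H=76
Turnaround (C−A): A=14  B=17  C=25  D=36  E=42  F=42  G=52  H=62
Waiting = turnaround − burst: A=0, B=13, C=16, D=23, E=34, F=41, G=42, H=48
Total waiting = 0 + 13 + 16 + 23 + 34 + 41 + 42 + 48 = 217

217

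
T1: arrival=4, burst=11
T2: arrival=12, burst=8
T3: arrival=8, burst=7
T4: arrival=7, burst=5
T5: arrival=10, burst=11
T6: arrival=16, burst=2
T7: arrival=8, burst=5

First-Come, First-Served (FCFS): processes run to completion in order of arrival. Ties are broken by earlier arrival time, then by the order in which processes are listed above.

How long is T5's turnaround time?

33

Timeline: | idle 0-4 | T1 4-15 | T4 15-20 | T3 20-27 | T7 27-32 | T5 32-43 | T2 43-51 | T6 51-53 |
Completion: T1=15  T2=51  T3=27  T4=20  T5=43  T6=53  T7=32
Turnaround(T5) = completion − arrival = 43 − 10 = 33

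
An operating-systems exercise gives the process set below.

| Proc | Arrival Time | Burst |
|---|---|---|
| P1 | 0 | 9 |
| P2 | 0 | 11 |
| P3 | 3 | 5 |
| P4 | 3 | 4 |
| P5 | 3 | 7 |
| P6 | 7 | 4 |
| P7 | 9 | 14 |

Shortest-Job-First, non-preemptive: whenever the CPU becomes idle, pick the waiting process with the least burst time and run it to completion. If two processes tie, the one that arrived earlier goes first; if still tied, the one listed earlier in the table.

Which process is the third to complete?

Timeline: | P1 0-9 | P4 9-13 | P6 13-17 | P3 17-22 | P5 22-29 | P2 29-40 | P7 40-54 |
Completion: P1=9  P2=40  P3=22  P4=13  P5=29  P6=17  P7=54
Finish order: P1 → P4 → P6 → P3 → P5 → P2 → P7

P6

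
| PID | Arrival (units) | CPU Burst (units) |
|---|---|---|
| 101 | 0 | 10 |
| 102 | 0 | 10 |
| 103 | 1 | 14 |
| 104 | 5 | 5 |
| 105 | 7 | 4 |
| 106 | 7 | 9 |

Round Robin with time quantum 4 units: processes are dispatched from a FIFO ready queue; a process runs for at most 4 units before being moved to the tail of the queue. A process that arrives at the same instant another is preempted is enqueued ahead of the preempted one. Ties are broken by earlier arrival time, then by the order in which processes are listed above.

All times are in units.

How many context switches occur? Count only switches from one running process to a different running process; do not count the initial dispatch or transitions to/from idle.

15

Timeline: | 101 0-4 | 102 4-8 | 103 8-12 | 101 12-16 | 104 16-20 | 105 20-24 | 106 24-28 | 102 28-32 | 103 32-36 | 101 36-38 | 104 38-39 | 106 39-43 | 102 43-45 | 103 45-49 | 106 49-50 | 103 50-52 |
Completion: 101=38  102=45  103=52  104=39  105=24  106=50
Turnaround (C−A): 101=38  102=45  103=51  104=34  105=17  106=43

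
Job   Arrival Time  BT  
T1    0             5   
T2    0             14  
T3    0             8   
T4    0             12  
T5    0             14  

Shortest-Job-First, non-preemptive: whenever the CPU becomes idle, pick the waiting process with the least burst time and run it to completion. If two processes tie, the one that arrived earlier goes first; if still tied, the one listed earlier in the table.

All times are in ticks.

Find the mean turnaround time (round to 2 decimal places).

Timeline: | T1 0-5 | T3 5-13 | T4 13-25 | T2 25-39 | T5 39-53 |
Completion: T1=5  T2=39  T3=13  T4=25  T5=53
Turnaround times: T1=5, T2=39, T3=13, T4=25, T5=53
Average turnaround = (5+39+13+25+53) / 5 = 135/5 = 27.00

27.00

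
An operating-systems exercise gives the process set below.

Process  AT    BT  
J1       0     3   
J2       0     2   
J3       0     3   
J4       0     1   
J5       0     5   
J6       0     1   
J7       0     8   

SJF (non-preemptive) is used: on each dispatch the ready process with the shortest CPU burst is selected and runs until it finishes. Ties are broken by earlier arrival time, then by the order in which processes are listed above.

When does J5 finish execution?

15

Gantt: | J4 0-1 | J6 1-2 | J2 2-4 | J1 4-7 | J3 7-10 | J5 10-15 | J7 15-23 |
Completion: J1=7  J2=4  J3=10  J4=1  J5=15  J6=2  J7=23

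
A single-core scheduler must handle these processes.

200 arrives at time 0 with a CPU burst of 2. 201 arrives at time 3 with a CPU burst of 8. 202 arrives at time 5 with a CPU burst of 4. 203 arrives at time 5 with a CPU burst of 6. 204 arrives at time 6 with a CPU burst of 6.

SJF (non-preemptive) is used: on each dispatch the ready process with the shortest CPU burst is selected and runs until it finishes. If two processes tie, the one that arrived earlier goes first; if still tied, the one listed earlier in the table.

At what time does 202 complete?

15

Timeline: | 200 0-2 | idle 2-3 | 201 3-11 | 202 11-15 | 203 15-21 | 204 21-27 |
Completion: 200=2  201=11  202=15  203=21  204=27
Turnaround (C−A): 200=2  201=8  202=10  203=16  204=21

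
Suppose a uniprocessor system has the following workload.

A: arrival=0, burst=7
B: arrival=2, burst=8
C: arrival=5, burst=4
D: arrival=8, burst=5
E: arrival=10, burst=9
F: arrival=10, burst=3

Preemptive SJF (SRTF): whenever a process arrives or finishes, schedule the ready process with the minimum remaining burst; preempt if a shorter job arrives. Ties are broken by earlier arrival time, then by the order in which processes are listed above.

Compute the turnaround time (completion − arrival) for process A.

Timeline: | A 0-7 | C 7-11 | F 11-14 | D 14-19 | B 19-27 | E 27-36 |
Completion: A=7  B=27  C=11  D=19  E=36  F=14
Turnaround(A) = completion − arrival = 7 − 0 = 7

7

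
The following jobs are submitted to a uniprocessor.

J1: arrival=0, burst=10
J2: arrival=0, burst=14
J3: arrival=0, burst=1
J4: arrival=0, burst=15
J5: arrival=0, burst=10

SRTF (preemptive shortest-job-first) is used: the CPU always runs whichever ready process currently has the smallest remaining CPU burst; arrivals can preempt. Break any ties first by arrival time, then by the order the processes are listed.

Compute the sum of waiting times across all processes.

Schedule: | J3 0-1 | J1 1-11 | J5 11-21 | J2 21-35 | J4 35-50 |
Completion: J1=11  J2=35  J3=1  J4=50  J5=21
Waiting = turnaround − burst: J1=1, J2=21, J3=0, J4=35, J5=11
Total waiting = 1 + 21 + 0 + 35 + 11 = 68

68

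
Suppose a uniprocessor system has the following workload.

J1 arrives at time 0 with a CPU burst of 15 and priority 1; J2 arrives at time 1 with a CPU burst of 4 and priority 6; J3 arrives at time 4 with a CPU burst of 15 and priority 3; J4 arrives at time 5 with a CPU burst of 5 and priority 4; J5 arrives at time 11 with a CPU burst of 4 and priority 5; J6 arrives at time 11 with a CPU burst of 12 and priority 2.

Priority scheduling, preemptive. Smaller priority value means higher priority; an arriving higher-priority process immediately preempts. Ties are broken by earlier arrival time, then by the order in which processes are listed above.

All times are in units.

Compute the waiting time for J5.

Timeline: | J1 0-15 | J6 15-27 | J3 27-42 | J4 42-47 | J5 47-51 | J2 51-55 |
Completion: J1=15  J2=55  J3=42  J4=47  J5=51  J6=27
Turnaround (C−A): J1=15  J2=54  J3=38  J4=42  J5=40  J6=16
Waiting(J5) = turnaround − burst = 40 − 4 = 36

36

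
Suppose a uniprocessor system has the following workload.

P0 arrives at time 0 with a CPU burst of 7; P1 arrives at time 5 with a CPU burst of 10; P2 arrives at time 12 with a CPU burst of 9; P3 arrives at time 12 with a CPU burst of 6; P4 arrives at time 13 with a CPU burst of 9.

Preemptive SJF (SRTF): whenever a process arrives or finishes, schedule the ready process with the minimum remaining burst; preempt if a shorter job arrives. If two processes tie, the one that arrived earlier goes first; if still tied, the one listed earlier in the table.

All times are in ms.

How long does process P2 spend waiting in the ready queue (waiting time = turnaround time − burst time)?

11

Timeline: | P0 0-7 | P1 7-17 | P3 17-23 | P2 23-32 | P4 32-41 |
Completion: P0=7  P1=17  P2=32  P3=23  P4=41
Turnaround (C−A): P0=7  P1=12  P2=20  P3=11  P4=28
Waiting(P2) = turnaround − burst = 20 − 9 = 11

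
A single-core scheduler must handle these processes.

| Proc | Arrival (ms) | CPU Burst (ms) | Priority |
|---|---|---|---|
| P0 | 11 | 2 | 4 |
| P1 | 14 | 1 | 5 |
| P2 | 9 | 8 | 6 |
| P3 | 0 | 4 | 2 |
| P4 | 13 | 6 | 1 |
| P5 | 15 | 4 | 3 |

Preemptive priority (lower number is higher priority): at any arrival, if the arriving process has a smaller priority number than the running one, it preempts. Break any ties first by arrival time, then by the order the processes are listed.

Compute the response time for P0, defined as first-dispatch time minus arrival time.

Timeline: | P3 0-4 | idle 4-9 | P2 9-11 | P0 11-13 | P4 13-19 | P5 19-23 | P1 23-24 | P2 24-30 |
Completion: P0=13  P1=24  P2=30  P3=4  P4=19  P5=23
Response(P0) = first start − arrival = 11 − 11 = 0

0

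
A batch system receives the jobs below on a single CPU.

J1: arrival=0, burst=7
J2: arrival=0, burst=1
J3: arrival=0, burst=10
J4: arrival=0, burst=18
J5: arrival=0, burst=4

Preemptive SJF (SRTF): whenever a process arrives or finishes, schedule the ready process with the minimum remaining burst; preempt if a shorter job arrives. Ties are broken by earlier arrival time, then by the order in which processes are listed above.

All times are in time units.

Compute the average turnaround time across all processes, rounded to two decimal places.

Schedule: | J2 0-1 | J5 1-5 | J1 5-12 | J3 12-22 | J4 22-40 |
Completion: J1=12  J2=1  J3=22  J4=40  J5=5
Turnaround (C−A): J1=12  J2=1  J3=22  J4=40  J5=5
Turnaround times: J1=12, J2=1, J3=22, J4=40, J5=5
Average turnaround = (12+1+22+40+5) / 5 = 80/5 = 16.00

16.00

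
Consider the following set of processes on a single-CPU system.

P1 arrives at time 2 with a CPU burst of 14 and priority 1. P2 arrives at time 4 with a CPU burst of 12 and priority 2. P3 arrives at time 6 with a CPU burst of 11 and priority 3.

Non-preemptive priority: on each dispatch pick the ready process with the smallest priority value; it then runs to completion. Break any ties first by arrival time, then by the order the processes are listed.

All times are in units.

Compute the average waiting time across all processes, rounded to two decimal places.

11.33

Timeline: | idle 0-2 | P1 2-16 | P2 16-28 | P3 28-39 |
Completion: P1=16  P2=28  P3=39
Waiting times: P1=0, P2=12, P3=22
Average waiting = (0+12+22) / 3 = 34/3 = 11.33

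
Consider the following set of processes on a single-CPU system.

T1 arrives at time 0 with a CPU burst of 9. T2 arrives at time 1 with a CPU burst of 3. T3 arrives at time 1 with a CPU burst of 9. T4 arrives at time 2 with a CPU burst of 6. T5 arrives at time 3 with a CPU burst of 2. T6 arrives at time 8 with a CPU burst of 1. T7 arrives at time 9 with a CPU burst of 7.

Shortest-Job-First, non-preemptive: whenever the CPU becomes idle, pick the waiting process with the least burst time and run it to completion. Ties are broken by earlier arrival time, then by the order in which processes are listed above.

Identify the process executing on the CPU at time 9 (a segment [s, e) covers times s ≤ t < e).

T6

Schedule: | T1 0-9 | T6 9-10 | T5 10-12 | T2 12-15 | T4 15-21 | T7 21-28 | T3 28-37 |
Completion: T1=9  T2=15  T3=37  T4=21  T5=12  T6=10  T7=28
Turnaround (C−A): T1=9  T2=14  T3=36  T4=19  T5=9  T6=2  T7=19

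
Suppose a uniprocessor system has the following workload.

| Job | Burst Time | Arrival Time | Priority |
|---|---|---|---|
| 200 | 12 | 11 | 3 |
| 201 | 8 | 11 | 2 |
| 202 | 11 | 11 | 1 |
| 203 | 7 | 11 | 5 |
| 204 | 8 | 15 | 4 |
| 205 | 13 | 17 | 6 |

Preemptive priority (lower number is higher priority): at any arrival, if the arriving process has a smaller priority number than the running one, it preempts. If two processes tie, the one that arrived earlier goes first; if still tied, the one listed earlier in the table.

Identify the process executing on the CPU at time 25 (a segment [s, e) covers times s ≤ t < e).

Gantt: | idle 0-11 | 202 11-22 | 201 22-30 | 200 30-42 | 204 42-50 | 203 50-57 | 205 57-70 |
Completion: 200=42  201=30  202=22  203=57  204=50  205=70

201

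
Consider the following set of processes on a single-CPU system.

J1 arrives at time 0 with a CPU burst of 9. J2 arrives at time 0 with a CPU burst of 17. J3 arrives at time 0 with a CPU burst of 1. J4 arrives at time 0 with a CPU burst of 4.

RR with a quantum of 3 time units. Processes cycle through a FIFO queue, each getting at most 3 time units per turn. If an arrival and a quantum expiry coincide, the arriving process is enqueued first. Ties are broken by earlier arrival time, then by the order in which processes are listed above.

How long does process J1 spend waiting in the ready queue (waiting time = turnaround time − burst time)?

11

Gantt: | J1 0-3 | J2 3-6 | J3 6-7 | J4 7-10 | J1 10-13 | J2 13-16 | J4 16-17 | J1 17-20 | J2 20-31 |
Completion: J1=20  J2=31  J3=7  J4=17
Turnaround (C−A): J1=20  J2=31  J3=7  J4=17
Waiting(J1) = turnaround − burst = 20 − 9 = 11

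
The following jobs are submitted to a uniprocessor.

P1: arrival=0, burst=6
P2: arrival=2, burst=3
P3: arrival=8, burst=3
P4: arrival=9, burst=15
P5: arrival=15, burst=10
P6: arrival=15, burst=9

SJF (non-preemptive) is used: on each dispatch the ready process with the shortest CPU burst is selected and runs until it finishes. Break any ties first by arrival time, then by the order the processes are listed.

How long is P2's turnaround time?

7

Gantt: | P1 0-6 | P2 6-9 | P3 9-12 | P4 12-27 | P6 27-36 | P5 36-46 |
Completion: P1=6  P2=9  P3=12  P4=27  P5=46  P6=36
Turnaround (C−A): P1=6  P2=7  P3=4  P4=18  P5=31  P6=21
Turnaround(P2) = completion − arrival = 9 − 2 = 7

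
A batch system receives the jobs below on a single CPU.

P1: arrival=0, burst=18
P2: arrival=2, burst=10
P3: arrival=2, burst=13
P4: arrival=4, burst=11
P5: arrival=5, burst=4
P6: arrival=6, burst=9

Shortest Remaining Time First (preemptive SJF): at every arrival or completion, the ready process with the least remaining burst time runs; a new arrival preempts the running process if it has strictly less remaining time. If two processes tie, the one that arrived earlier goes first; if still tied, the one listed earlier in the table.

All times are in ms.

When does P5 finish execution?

9

Timeline: | P1 0-2 | P2 2-5 | P5 5-9 | P2 9-16 | P6 16-25 | P4 25-36 | P3 36-49 | P1 49-65 |
Completion: P1=65  P2=16  P3=49  P4=36  P5=9  P6=25
Turnaround (C−A): P1=65  P2=14  P3=47  P4=32  P5=4  P6=19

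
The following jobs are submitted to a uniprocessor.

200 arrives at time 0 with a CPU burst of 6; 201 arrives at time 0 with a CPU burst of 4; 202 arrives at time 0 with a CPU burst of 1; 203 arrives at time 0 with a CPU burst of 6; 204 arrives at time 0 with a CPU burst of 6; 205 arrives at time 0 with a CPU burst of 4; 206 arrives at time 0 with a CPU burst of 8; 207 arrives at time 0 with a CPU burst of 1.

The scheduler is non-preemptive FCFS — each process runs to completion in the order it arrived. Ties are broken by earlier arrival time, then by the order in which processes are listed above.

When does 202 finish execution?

11

Timeline: | 200 0-6 | 201 6-10 | 202 10-11 | 203 11-17 | 204 17-23 | 205 23-27 | 206 27-35 | 207 35-36 |
Completion: 200=6  201=10  202=11  203=17  204=23  205=27  206=35  207=36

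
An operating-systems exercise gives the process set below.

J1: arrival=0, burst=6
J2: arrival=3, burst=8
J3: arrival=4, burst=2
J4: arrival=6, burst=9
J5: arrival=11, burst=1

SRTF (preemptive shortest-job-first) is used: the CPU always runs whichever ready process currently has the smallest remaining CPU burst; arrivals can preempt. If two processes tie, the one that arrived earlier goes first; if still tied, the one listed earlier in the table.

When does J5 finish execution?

12

Timeline: | J1 0-6 | J3 6-8 | J2 8-11 | J5 11-12 | J2 12-17 | J4 17-26 |
Completion: J1=6  J2=17  J3=8  J4=26  J5=12
Turnaround (C−A): J1=6  J2=14  J3=4  J4=20  J5=1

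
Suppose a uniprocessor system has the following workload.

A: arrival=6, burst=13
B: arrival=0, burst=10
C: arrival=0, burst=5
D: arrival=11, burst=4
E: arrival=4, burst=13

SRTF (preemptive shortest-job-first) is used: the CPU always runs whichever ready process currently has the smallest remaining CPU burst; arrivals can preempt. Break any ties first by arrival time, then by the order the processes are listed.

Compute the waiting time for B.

Gantt: | C 0-5 | B 5-15 | D 15-19 | E 19-32 | A 32-45 |
Completion: A=45  B=15  C=5  D=19  E=32
Waiting(B) = turnaround − burst = 15 − 10 = 5

5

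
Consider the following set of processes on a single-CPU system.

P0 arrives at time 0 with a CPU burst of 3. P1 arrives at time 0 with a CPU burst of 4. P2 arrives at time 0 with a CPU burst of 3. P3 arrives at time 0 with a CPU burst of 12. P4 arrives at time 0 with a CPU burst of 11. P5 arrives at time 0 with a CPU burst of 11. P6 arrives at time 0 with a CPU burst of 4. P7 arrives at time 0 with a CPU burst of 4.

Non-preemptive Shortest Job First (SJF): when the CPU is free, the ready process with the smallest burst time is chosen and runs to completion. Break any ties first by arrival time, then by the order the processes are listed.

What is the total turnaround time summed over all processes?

172

Gantt: | P0 0-3 | P2 3-6 | P1 6-10 | P6 10-14 | P7 14-18 | P4 18-29 | P5 29-40 | P3 40-52 |
Completion: P0=3  P1=10  P2=6  P3=52  P4=29  P5=40  P6=14  P7=18
Turnaround (C−A): P0=3  P1=10  P2=6  P3=52  P4=29  P5=40  P6=14  P7=18
Turnaround = completion − arrival: P0=3, P1=10, P2=6, P3=52, P4=29, P5=40, P6=14, P7=18
Total turnaround = 3 + 10 + 6 + 52 + 29 + 40 + 14 + 18 = 172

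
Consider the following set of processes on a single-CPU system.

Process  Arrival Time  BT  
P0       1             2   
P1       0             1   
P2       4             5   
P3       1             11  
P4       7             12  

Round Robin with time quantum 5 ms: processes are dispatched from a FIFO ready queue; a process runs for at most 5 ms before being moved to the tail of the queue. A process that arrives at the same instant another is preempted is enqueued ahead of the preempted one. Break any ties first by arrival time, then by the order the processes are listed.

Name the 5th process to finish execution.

Timeline: | P1 0-1 | P0 1-3 | P3 3-8 | P2 8-13 | P4 13-18 | P3 18-23 | P4 23-28 | P3 28-29 | P4 29-31 |
Completion: P0=3  P1=1  P2=13  P3=29  P4=31
Turnaround (C−A): P0=2  P1=1  P2=9  P3=28  P4=24
Finish order: P1 → P0 → P2 → P3 → P4

P4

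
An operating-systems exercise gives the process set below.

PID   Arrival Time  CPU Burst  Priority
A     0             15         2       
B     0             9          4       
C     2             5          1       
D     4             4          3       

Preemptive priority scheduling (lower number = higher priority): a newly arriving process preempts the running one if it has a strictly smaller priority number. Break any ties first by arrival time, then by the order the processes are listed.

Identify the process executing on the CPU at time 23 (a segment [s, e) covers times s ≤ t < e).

Gantt: | A 0-2 | C 2-7 | A 7-20 | D 20-24 | B 24-33 |
Completion: A=20  B=33  C=7  D=24
Turnaround (C−A): A=20  B=33  C=5  D=20

D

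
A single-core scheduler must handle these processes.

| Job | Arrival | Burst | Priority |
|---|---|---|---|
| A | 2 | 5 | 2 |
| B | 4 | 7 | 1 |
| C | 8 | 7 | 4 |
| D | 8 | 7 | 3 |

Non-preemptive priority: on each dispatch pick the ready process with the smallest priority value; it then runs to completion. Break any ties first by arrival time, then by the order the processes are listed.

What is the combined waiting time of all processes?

22

Gantt: | idle 0-2 | A 2-7 | B 7-14 | D 14-21 | C 21-28 |
Completion: A=7  B=14  C=28  D=21
Turnaround (C−A): A=5  B=10  C=20  D=13
Waiting = turnaround − burst: A=0, B=3, C=13, D=6
Total waiting = 0 + 3 + 13 + 6 = 22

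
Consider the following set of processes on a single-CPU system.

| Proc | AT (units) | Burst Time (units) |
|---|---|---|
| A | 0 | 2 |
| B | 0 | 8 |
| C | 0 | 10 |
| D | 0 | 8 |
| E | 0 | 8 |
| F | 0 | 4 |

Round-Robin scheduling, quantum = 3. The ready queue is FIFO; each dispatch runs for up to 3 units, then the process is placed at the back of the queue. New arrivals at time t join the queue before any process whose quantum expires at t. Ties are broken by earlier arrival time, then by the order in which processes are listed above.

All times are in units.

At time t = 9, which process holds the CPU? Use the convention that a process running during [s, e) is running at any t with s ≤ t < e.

Timeline: | A 0-2 | B 2-5 | C 5-8 | D 8-11 | E 11-14 | F 14-17 | B 17-20 | C 20-23 | D 23-26 | E 26-29 | F 29-30 | B 30-32 | C 32-35 | D 35-37 | E 37-39 | C 39-40 |
Completion: A=2  B=32  C=40  D=37  E=39  F=30
Turnaround (C−A): A=2  B=32  C=40  D=37  E=39  F=30

D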